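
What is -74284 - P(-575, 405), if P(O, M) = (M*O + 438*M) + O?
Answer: -18224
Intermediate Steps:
P(O, M) = O + 438*M + M*O (P(O, M) = (438*M + M*O) + O = O + 438*M + M*O)
-74284 - P(-575, 405) = -74284 - (-575 + 438*405 + 405*(-575)) = -74284 - (-575 + 177390 - 232875) = -74284 - 1*(-56060) = -74284 + 56060 = -18224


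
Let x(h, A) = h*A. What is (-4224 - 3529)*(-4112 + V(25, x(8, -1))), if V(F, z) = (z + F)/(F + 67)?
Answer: 2932859111/92 ≈ 3.1879e+7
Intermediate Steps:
x(h, A) = A*h
V(F, z) = (F + z)/(67 + F)
(-4224 - 3529)*(-4112 + V(25, x(8, -1))) = (-4224 - 3529)*(-4112 + (25 - 1*8)/(67 + 25)) = -7753*(-4112 + (25 - 8)/92) = -7753*(-4112 + (1/92)*17) = -7753*(-4112 + 17/92) = -7753*(-378287/92) = 2932859111/92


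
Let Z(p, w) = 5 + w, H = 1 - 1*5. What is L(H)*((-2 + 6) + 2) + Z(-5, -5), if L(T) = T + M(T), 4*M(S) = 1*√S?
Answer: -24 + 3*I ≈ -24.0 + 3.0*I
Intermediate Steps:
M(S) = √S/4 (M(S) = (1*√S)/4 = √S/4)
H = -4 (H = 1 - 5 = -4)
L(T) = T + √T/4
L(H)*((-2 + 6) + 2) + Z(-5, -5) = (-4 + √(-4)/4)*((-2 + 6) + 2) + (5 - 5) = (-4 + (2*I)/4)*(4 + 2) + 0 = (-4 + I/2)*6 + 0 = (-24 + 3*I) + 0 = -24 + 3*I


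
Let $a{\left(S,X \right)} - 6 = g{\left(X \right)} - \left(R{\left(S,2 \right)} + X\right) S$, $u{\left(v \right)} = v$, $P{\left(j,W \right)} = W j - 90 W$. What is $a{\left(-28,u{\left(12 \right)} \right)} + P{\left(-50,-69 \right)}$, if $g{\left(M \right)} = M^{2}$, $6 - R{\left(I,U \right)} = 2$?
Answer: $10258$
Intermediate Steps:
$R{\left(I,U \right)} = 4$ ($R{\left(I,U \right)} = 6 - 2 = 4$)
$P{\left(j,W \right)} = - 90 W + W j$
$a{\left(S,X \right)} = 6 + X^{2} - S \left(4 + X\right)$ ($a{\left(S,X \right)} = 6 - \left(- X^{2} + \left(4 + X\right) S\right) = 6 - \left(- X^{2} + S \left(4 + X\right)\right) = 6 + X^{2} - S \left(4 + X\right)$)
$a{\left(-28,u{\left(12 \right)} \right)} + P{\left(-50,-69 \right)} = \left(6 + 12^{2} - -112 - \left(-28\right) 12\right) - 69 \left(-90 - 50\right) = \left(6 + 144 + 112 + 336\right) - -9660 = 598 + 9660 = 10258$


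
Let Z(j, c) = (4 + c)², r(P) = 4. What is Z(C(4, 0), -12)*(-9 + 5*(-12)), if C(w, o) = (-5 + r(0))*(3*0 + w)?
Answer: -4416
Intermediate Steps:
C(w, o) = -w (C(w, o) = (-5 + 4)*(3*0 + w) = -(0 + w) = -w)
Z(C(4, 0), -12)*(-9 + 5*(-12)) = (4 - 12)²*(-9 + 5*(-12)) = (-8)²*(-9 - 60) = 64*(-69) = -4416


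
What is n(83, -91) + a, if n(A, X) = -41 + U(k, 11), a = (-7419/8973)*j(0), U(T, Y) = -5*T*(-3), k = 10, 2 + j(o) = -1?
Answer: 111146/997 ≈ 111.48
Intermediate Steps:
j(o) = -3 (j(o) = -2 - 1 = -3)
U(T, Y) = 15*T
a = 2473/997 (a = -7419/8973*(-3) = -7419*1/8973*(-3) = -2473/2991*(-3) = 2473/997 ≈ 2.4804)
n(A, X) = 109 (n(A, X) = -41 + 15*10 = -41 + 150 = 109)
n(83, -91) + a = 109 + 2473/997 = 111146/997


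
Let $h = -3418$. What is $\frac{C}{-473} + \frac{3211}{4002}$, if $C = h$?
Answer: $\frac{15197639}{1892946} \approx 8.0286$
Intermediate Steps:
$C = -3418$
$\frac{C}{-473} + \frac{3211}{4002} = - \frac{3418}{-473} + \frac{3211}{4002} = \left(-3418\right) \left(- \frac{1}{473}\right) + 3211 \cdot \frac{1}{4002} = \frac{3418}{473} + \frac{3211}{4002} = \frac{15197639}{1892946}$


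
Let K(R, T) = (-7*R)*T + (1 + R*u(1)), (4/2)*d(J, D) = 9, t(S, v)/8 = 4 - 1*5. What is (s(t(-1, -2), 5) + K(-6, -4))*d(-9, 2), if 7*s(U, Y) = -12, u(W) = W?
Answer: -11007/14 ≈ -786.21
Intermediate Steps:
t(S, v) = -8 (t(S, v) = 8*(4 - 1*5) = 8*(4 - 5) = 8*(-1) = -8)
d(J, D) = 9/2 (d(J, D) = (½)*9 = 9/2)
s(U, Y) = -12/7 (s(U, Y) = (⅐)*(-12) = -12/7)
K(R, T) = 1 + R - 7*R*T (K(R, T) = (-7*R)*T + (1 + R*1) = -7*R*T + (1 + R) = 1 + R - 7*R*T)
(s(t(-1, -2), 5) + K(-6, -4))*d(-9, 2) = (-12/7 + (1 - 6 - 7*(-6)*(-4)))*(9/2) = (-12/7 + (1 - 6 - 168))*(9/2) = (-12/7 - 173)*(9/2) = -1223/7*9/2 = -11007/14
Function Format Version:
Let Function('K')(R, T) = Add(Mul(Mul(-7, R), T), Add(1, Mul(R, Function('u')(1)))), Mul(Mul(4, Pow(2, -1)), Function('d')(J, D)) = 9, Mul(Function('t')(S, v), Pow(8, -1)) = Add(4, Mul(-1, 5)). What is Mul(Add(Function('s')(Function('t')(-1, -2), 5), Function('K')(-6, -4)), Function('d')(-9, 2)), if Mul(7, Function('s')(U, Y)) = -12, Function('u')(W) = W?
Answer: Rational(-11007, 14) ≈ -786.21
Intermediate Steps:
Function('t')(S, v) = -8 (Function('t')(S, v) = Mul(8, Add(4, Mul(-1, 5))) = Mul(8, Add(4, -5)) = Mul(8, -1) = -8)
Function('d')(J, D) = Rational(9, 2) (Function('d')(J, D) = Mul(Rational(1, 2), 9) = Rational(9, 2))
Function('s')(U, Y) = Rational(-12, 7) (Function('s')(U, Y) = Mul(Rational(1, 7), -12) = Rational(-12, 7))
Function('K')(R, T) = Add(1, R, Mul(-7, R, T)) (Function('K')(R, T) = Add(Mul(Mul(-7, R), T), Add(1, Mul(R, 1))) = Add(Mul(-7, R, T), Add(1, R)) = Add(1, R, Mul(-7, R, T)))
Mul(Add(Function('s')(Function('t')(-1, -2), 5), Function('K')(-6, -4)), Function('d')(-9, 2)) = Mul(Add(Rational(-12, 7), Add(1, -6, Mul(-7, -6, -4))), Rational(9, 2)) = Mul(Add(Rational(-12, 7), Add(1, -6, -168)), Rational(9, 2)) = Mul(Add(Rational(-12, 7), -173), Rational(9, 2)) = Mul(Rational(-1223, 7), Rational(9, 2)) = Rational(-11007, 14)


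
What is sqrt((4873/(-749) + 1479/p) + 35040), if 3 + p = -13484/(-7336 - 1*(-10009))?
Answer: sqrt(9039825927330791866)/16105747 ≈ 186.68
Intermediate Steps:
p = -21503/2673 (p = -3 - 13484/(-7336 - 1*(-10009)) = -3 - 13484/(-7336 + 10009) = -3 - 13484/2673 = -21503/2673 ≈ -8.0445)
sqrt((4873/(-749) + 1479/p) + 35040) = sqrt((4873/(-749) + 1479/(-21503/2673)) + 35040) = sqrt((4873*(-1/749) + 1479*(-2673/21503)) + 35040) = sqrt((-4873/749 - 3953367/21503) + 35040) = sqrt(-3065856002/16105747 + 35040) = sqrt(561279518878/16105747) = sqrt(9039825927330791866)/16105747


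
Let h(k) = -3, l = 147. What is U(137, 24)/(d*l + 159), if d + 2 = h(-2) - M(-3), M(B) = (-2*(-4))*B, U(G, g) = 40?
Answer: 5/369 ≈ 0.013550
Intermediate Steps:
M(B) = 8*B
d = 19 (d = -2 + (-3 - 8*(-3)) = -2 + (-3 - 1*(-24)) = -2 + (-3 + 24) = -2 + 21 = 19)
U(137, 24)/(d*l + 159) = 40/(19*147 + 159) = 40/(2793 + 159) = 40/2952 = 40*(1/2952) = 5/369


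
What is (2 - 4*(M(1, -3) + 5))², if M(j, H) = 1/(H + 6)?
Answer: 3364/9 ≈ 373.78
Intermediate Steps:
M(j, H) = 1/(6 + H)
(2 - 4*(M(1, -3) + 5))² = (2 - 4*(1/(6 - 3) + 5))² = (2 - 4*(1/3 + 5))² = (2 - 4*(⅓ + 5))² = (2 - 4*16/3)² = (2 - 64/3)² = (-58/3)² = 3364/9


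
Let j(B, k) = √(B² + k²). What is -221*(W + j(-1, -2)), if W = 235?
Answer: -51935 - 221*√5 ≈ -52429.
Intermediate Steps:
-221*(W + j(-1, -2)) = -221*(235 + √((-1)² + (-2)²)) = -221*(235 + √(1 + 4)) = -221*(235 + √5) = -51935 - 221*√5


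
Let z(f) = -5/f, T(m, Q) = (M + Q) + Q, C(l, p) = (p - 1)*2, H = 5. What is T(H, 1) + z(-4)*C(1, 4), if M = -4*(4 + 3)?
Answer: -37/2 ≈ -18.500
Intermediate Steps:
M = -28 (M = -4*7 = -28)
C(l, p) = -2 + 2*p (C(l, p) = (-1 + p)*2 = -2 + 2*p)
T(m, Q) = -28 + 2*Q (T(m, Q) = (-28 + Q) + Q = -28 + 2*Q)
T(H, 1) + z(-4)*C(1, 4) = (-28 + 2*1) + (-5/(-4))*(-2 + 2*4) = (-28 + 2) + (-5*(-1/4))*(-2 + 8) = -26 + (5/4)*6 = -26 + 15/2 = -37/2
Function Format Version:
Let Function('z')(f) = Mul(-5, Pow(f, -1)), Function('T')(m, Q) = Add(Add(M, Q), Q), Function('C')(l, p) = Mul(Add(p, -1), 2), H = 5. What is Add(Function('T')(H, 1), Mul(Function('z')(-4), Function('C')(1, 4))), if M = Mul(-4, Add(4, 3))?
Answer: Rational(-37, 2) ≈ -18.500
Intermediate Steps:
M = -28 (M = Mul(-4, 7) = -28)
Function('C')(l, p) = Add(-2, Mul(2, p)) (Function('C')(l, p) = Mul(Add(-1, p), 2) = Add(-2, Mul(2, p)))
Function('T')(m, Q) = Add(-28, Mul(2, Q)) (Function('T')(m, Q) = Add(Add(-28, Q), Q) = Add(-28, Mul(2, Q)))
Add(Function('T')(H, 1), Mul(Function('z')(-4), Function('C')(1, 4))) = Add(Add(-28, Mul(2, 1)), Mul(Mul(-5, Pow(-4, -1)), Add(-2, Mul(2, 4)))) = Add(Add(-28, 2), Mul(Mul(-5, Rational(-1, 4)), Add(-2, 8))) = Add(-26, Mul(Rational(5, 4), 6)) = Add(-26, Rational(15, 2)) = Rational(-37, 2)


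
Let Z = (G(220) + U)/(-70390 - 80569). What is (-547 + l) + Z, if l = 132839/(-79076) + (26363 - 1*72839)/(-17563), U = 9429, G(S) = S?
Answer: -114491341234217515/209653638704692 ≈ -546.10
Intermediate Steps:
l = 1342084819/1388811788 (l = 132839*(-1/79076) + (26363 - 72839)*(-1/17563) = -132839/79076 - 46476*(-1/17563) = -132839/79076 + 46476/17563 = 1342084819/1388811788 ≈ 0.96635)
Z = -9649/150959 (Z = (220 + 9429)/(-70390 - 80569) = 9649/(-150959) = 9649*(-1/150959) = -9649/150959 ≈ -0.063918)
(-547 + l) + Z = (-547 + 1342084819/1388811788) - 9649/150959 = -758337963217/1388811788 - 9649/150959 = -114491341234217515/209653638704692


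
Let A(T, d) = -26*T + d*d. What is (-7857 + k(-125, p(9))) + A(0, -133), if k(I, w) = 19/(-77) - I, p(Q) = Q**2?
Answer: 766670/77 ≈ 9956.8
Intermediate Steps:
k(I, w) = -19/77 - I (k(I, w) = 19*(-1/77) - I = -19/77 - I)
A(T, d) = d**2 - 26*T (A(T, d) = -26*T + d**2 = d**2 - 26*T)
(-7857 + k(-125, p(9))) + A(0, -133) = (-7857 + (-19/77 - 1*(-125))) + ((-133)**2 - 26*0) = (-7857 + (-19/77 + 125)) + (17689 + 0) = (-7857 + 9606/77) + 17689 = -595383/77 + 17689 = 766670/77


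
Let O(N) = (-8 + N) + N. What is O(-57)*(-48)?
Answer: 5856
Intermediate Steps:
O(N) = -8 + 2*N
O(-57)*(-48) = (-8 + 2*(-57))*(-48) = (-8 - 114)*(-48) = -122*(-48) = 5856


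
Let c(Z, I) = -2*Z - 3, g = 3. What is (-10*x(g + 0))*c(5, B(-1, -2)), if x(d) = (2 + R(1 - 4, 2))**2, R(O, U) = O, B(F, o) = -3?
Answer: 130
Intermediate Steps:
c(Z, I) = -3 - 2*Z
x(d) = 1 (x(d) = (2 + (1 - 4))**2 = (2 - 3)**2 = (-1)**2 = 1)
(-10*x(g + 0))*c(5, B(-1, -2)) = (-10*1)*(-3 - 2*5) = -10*(-3 - 10) = -10*(-13) = 130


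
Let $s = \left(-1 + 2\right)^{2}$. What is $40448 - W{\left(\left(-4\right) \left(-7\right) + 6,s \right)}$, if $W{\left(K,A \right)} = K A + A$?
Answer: $40413$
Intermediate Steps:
$s = 1$ ($s = 1^{2} = 1$)
$W{\left(K,A \right)} = A + A K$ ($W{\left(K,A \right)} = A K + A = A + A K$)
$40448 - W{\left(\left(-4\right) \left(-7\right) + 6,s \right)} = 40448 - 1 \left(1 + \left(\left(-4\right) \left(-7\right) + 6\right)\right) = 40448 - 1 \left(1 + \left(28 + 6\right)\right) = 40448 - 1 \left(1 + 34\right) = 40448 - 1 \cdot 35 = 40448 - 35 = 40413$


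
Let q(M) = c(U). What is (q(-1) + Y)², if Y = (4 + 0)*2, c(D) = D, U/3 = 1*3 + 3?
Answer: 676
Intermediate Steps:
U = 18 (U = 3*(1*3 + 3) = 3*(3 + 3) = 3*6 = 18)
Y = 8 (Y = 4*2 = 8)
q(M) = 18
(q(-1) + Y)² = (18 + 8)² = 26² = 676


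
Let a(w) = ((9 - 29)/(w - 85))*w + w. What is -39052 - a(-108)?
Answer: -7514032/193 ≈ -38933.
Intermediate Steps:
a(w) = w - 20*w/(-85 + w) (a(w) = (-20/(-85 + w))*w + w = -20*w/(-85 + w) + w = w - 20*w/(-85 + w))
-39052 - a(-108) = -39052 - (-108)*(-105 - 108)/(-85 - 108) = -39052 - (-108)*(-213)/(-193) = -39052 - (-108)*(-1)*(-213)/193 = -39052 - 1*(-23004/193) = -39052 + 23004/193 = -7514032/193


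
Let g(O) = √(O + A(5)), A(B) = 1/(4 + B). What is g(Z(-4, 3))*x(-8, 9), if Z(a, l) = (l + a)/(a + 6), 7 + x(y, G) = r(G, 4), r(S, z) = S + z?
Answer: I*√14 ≈ 3.7417*I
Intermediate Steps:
x(y, G) = -3 + G (x(y, G) = -7 + (G + 4) = -7 + (4 + G) = -3 + G)
Z(a, l) = (a + l)/(6 + a)
g(O) = √(⅑ + O) (g(O) = √(O + 1/(4 + 5)) = √(O + 1/9) = √(O + ⅑) = √(⅑ + O))
g(Z(-4, 3))*x(-8, 9) = (√(1 + 9*((-4 + 3)/(6 - 4)))/3)*(-3 + 9) = (√(1 + 9*(-1/2))/3)*6 = (√(1 + 9*((½)*(-1)))/3)*6 = (√(1 + 9*(-½))/3)*6 = (√(1 - 9/2)/3)*6 = (√(-7/2)/3)*6 = ((I*√14/2)/3)*6 = (I*√14/6)*6 = I*√14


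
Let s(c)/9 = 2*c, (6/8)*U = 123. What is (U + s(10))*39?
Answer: 13416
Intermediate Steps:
U = 164 (U = (4/3)*123 = 164)
s(c) = 18*c (s(c) = 9*(2*c) = 18*c)
(U + s(10))*39 = (164 + 18*10)*39 = (164 + 180)*39 = 344*39 = 13416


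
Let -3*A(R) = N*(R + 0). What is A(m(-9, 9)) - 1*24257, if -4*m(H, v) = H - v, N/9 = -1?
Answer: -48487/2 ≈ -24244.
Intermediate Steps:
N = -9 (N = 9*(-1) = -9)
m(H, v) = -H/4 + v/4 (m(H, v) = -(H - v)/4 = -H/4 + v/4)
A(R) = 3*R (A(R) = -(-3)*(R + 0) = -(-3)*R = 3*R)
A(m(-9, 9)) - 1*24257 = 3*(-¼*(-9) + (¼)*9) - 1*24257 = 3*(9/4 + 9/4) - 24257 = 3*(9/2) - 24257 = 27/2 - 24257 = -48487/2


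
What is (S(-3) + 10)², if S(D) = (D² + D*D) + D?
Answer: 625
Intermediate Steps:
S(D) = D + 2*D² (S(D) = (D² + D²) + D = 2*D² + D = D + 2*D²)
(S(-3) + 10)² = (-3*(1 + 2*(-3)) + 10)² = (-3*(1 - 6) + 10)² = (-3*(-5) + 10)² = (15 + 10)² = 25² = 625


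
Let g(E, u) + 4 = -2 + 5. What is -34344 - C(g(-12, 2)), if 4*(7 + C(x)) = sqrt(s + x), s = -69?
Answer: -34337 - I*sqrt(70)/4 ≈ -34337.0 - 2.0917*I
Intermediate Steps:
g(E, u) = -1 (g(E, u) = -4 + (-2 + 5) = -4 + 3 = -1)
C(x) = -7 + sqrt(-69 + x)/4
-34344 - C(g(-12, 2)) = -34344 - (-7 + sqrt(-69 - 1)/4) = -34344 - (-7 + sqrt(-70)/4) = -34344 - (-7 + (I*sqrt(70))/4) = -34344 - (-7 + I*sqrt(70)/4) = -34344 + (7 - I*sqrt(70)/4) = -34337 - I*sqrt(70)/4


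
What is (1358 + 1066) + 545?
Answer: 2969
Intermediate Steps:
(1358 + 1066) + 545 = 2424 + 545 = 2969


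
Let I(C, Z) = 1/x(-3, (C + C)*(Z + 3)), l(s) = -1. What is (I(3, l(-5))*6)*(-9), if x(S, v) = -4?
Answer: 27/2 ≈ 13.500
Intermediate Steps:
I(C, Z) = -¼ (I(C, Z) = 1/(-4) = -¼)
(I(3, l(-5))*6)*(-9) = -¼*6*(-9) = -3/2*(-9) = 27/2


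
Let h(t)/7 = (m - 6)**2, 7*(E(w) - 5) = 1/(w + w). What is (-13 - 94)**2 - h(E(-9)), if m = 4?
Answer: 11421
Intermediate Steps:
E(w) = 5 + 1/(14*w) (E(w) = 5 + 1/(7*(w + w)) = 5 + 1/(7*((2*w))) = 5 + (1/(2*w))/7 = 5 + 1/(14*w))
h(t) = 28 (h(t) = 7*(4 - 6)**2 = 7*(-2)**2 = 7*4 = 28)
(-13 - 94)**2 - h(E(-9)) = (-13 - 94)**2 - 1*28 = (-107)**2 - 28 = 11449 - 28 = 11421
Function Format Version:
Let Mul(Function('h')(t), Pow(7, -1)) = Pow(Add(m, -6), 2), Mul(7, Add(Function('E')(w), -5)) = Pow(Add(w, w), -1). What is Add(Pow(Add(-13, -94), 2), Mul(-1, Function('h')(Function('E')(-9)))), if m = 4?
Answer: 11421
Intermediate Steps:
Function('E')(w) = Add(5, Mul(Rational(1, 14), Pow(w, -1))) (Function('E')(w) = Add(5, Mul(Rational(1, 7), Pow(Add(w, w), -1))) = Add(5, Mul(Rational(1, 7), Pow(Mul(2, w), -1))) = Add(5, Mul(Rational(1, 7), Mul(Rational(1, 2), Pow(w, -1)))) = Add(5, Mul(Rational(1, 14), Pow(w, -1))))
Function('h')(t) = 28 (Function('h')(t) = Mul(7, Pow(Add(4, -6), 2)) = Mul(7, Pow(-2, 2)) = Mul(7, 4) = 28)
Add(Pow(Add(-13, -94), 2), Mul(-1, Function('h')(Function('E')(-9)))) = Add(Pow(Add(-13, -94), 2), Mul(-1, 28)) = Add(Pow(-107, 2), -28) = Add(11449, -28) = 11421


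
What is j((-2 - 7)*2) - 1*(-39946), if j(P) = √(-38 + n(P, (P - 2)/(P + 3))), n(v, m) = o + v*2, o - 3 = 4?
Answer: 39946 + I*√67 ≈ 39946.0 + 8.1853*I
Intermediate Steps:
o = 7 (o = 3 + 4 = 7)
n(v, m) = 7 + 2*v (n(v, m) = 7 + v*2 = 7 + 2*v)
j(P) = √(-31 + 2*P) (j(P) = √(-38 + (7 + 2*P)) = √(-31 + 2*P))
j((-2 - 7)*2) - 1*(-39946) = √(-31 + 2*((-2 - 7)*2)) - 1*(-39946) = √(-31 + 2*(-9*2)) + 39946 = √(-31 + 2*(-18)) + 39946 = √(-31 - 36) + 39946 = √(-67) + 39946 = I*√67 + 39946 = 39946 + I*√67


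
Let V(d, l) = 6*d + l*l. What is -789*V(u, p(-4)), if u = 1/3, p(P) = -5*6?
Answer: -711678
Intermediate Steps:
p(P) = -30
u = ⅓ (u = 1*(⅓) = ⅓ ≈ 0.33333)
V(d, l) = l² + 6*d (V(d, l) = 6*d + l² = l² + 6*d)
-789*V(u, p(-4)) = -789*((-30)² + 6*(⅓)) = -789*(900 + 2) = -789*902 = -711678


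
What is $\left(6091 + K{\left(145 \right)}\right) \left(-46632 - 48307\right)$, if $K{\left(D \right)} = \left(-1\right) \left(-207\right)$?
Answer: $-597925822$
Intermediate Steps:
$K{\left(D \right)} = 207$
$\left(6091 + K{\left(145 \right)}\right) \left(-46632 - 48307\right) = \left(6091 + 207\right) \left(-46632 - 48307\right) = 6298 \left(-94939\right) = -597925822$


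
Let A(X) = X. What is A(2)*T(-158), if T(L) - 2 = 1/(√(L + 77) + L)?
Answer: 99864/25045 - 18*I/25045 ≈ 3.9874 - 0.00071871*I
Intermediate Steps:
T(L) = 2 + 1/(L + √(77 + L)) (T(L) = 2 + 1/(√(L + 77) + L) = 2 + 1/(√(77 + L) + L) = 2 + 1/(L + √(77 + L)))
A(2)*T(-158) = 2*((1 + 2*(-158) + 2*√(77 - 158))/(-158 + √(77 - 158))) = 2*((1 - 316 + 2*√(-81))/(-158 + √(-81))) = 2*((1 - 316 + 2*(9*I))/(-158 + 9*I)) = 2*(((-158 - 9*I)/25045)*(1 - 316 + 18*I)) = 2*(((-158 - 9*I)/25045)*(-315 + 18*I)) = 2*((-315 + 18*I)*(-158 - 9*I)/25045) = 2*(-315 + 18*I)*(-158 - 9*I)/25045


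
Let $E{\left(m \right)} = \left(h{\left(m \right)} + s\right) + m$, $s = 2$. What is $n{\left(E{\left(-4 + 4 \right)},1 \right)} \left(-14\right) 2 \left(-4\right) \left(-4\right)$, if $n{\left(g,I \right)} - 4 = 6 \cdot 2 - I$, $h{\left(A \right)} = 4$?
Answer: $-6720$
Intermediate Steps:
$E{\left(m \right)} = 6 + m$ ($E{\left(m \right)} = \left(4 + 2\right) + m = 6 + m$)
$n{\left(g,I \right)} = 16 - I$ ($n{\left(g,I \right)} = 4 - \left(-12 + I\right) = 16 - I$)
$n{\left(E{\left(-4 + 4 \right)},1 \right)} \left(-14\right) 2 \left(-4\right) \left(-4\right) = \left(16 - 1\right) \left(-14\right) 2 \left(-4\right) \left(-4\right) = \left(16 - 1\right) \left(-14\right) \left(\left(-8\right) \left(-4\right)\right) = 15 \left(-14\right) 32 = \left(-210\right) 32 = -6720$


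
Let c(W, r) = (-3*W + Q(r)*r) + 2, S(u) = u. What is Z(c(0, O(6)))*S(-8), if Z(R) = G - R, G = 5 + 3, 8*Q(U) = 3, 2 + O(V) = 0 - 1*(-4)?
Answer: -42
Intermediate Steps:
O(V) = 2 (O(V) = -2 + (0 - 1*(-4)) = -2 + (0 + 4) = -2 + 4 = 2)
Q(U) = 3/8 (Q(U) = (⅛)*3 = 3/8)
G = 8
c(W, r) = 2 - 3*W + 3*r/8 (c(W, r) = (-3*W + 3*r/8) + 2 = 2 - 3*W + 3*r/8)
Z(R) = 8 - R
Z(c(0, O(6)))*S(-8) = (8 - (2 - 3*0 + (3/8)*2))*(-8) = (8 - (2 + 0 + ¾))*(-8) = (8 - 1*11/4)*(-8) = (8 - 11/4)*(-8) = (21/4)*(-8) = -42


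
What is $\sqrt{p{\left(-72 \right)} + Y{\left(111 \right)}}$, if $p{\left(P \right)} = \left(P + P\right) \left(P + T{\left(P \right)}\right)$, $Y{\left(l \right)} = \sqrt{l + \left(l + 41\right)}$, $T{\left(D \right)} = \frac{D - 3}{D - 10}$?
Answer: $\frac{\sqrt{17207208 + 1681 \sqrt{263}}}{41} \approx 101.25$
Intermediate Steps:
$T{\left(D \right)} = \frac{-3 + D}{-10 + D}$
$Y{\left(l \right)} = \sqrt{41 + 2 l}$ ($Y{\left(l \right)} = \sqrt{l + \left(41 + l\right)} = \sqrt{41 + 2 l}$)
$p{\left(P \right)} = 2 P \left(P + \frac{-3 + P}{-10 + P}\right)$ ($p{\left(P \right)} = \left(P + P\right) \left(P + \frac{-3 + P}{-10 + P}\right) = 2 P \left(P + \frac{-3 + P}{-10 + P}\right)$)
$\sqrt{p{\left(-72 \right)} + Y{\left(111 \right)}} = \sqrt{2 \left(-72\right) \frac{1}{-10 - 72} \left(-3 - 72 - 72 \left(-10 - 72\right)\right) + \sqrt{41 + 2 \cdot 111}} = \sqrt{2 \left(-72\right) \frac{1}{-82} \left(-3 - 72 - -5904\right) + \sqrt{41 + 222}} = \sqrt{2 \left(-72\right) \left(- \frac{1}{82}\right) \left(-3 - 72 + 5904\right) + \sqrt{263}} = \sqrt{2 \left(-72\right) \left(- \frac{1}{82}\right) 5829 + \sqrt{263}} = \sqrt{\frac{419688}{41} + \sqrt{263}}$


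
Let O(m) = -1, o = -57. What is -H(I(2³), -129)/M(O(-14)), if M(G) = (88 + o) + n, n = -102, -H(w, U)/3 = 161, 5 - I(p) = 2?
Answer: -483/71 ≈ -6.8028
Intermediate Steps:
I(p) = 3 (I(p) = 5 - 1*2 = 5 - 2 = 3)
H(w, U) = -483 (H(w, U) = -3*161 = -483)
M(G) = -71 (M(G) = (88 - 57) - 102 = 31 - 102 = -71)
-H(I(2³), -129)/M(O(-14)) = -(-483)/(-71) = -(-483)*(-1)/71 = -1*483/71 = -483/71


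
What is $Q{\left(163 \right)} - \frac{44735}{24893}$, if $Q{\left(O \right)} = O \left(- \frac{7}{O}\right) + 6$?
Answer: $- \frac{69628}{24893} \approx -2.7971$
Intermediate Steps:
$Q{\left(O \right)} = -1$ ($Q{\left(O \right)} = -7 + 6 = -1$)
$Q{\left(163 \right)} - \frac{44735}{24893} = -1 - \frac{44735}{24893} = - \frac{69628}{24893}$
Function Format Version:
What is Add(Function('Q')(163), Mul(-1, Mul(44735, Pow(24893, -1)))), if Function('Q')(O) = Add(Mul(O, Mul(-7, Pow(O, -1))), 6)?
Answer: Rational(-69628, 24893) ≈ -2.7971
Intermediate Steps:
Function('Q')(O) = -1 (Function('Q')(O) = Add(-7, 6) = -1)
Add(Function('Q')(163), Mul(-1, Mul(44735, Pow(24893, -1)))) = Add(-1, Mul(-1, Mul(44735, Pow(24893, -1)))) = Add(-1, Mul(-1, Mul(44735, Rational(1, 24893)))) = Add(-1, Mul(-1, Rational(44735, 24893))) = Add(-1, Rational(-44735, 24893)) = Rational(-69628, 24893)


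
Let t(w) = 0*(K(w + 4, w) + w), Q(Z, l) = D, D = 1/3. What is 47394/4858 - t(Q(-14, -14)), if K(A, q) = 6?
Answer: 23697/2429 ≈ 9.7559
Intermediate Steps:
D = ⅓ ≈ 0.33333
Q(Z, l) = ⅓
t(w) = 0 (t(w) = 0*(6 + w) = 0)
47394/4858 - t(Q(-14, -14)) = 47394/4858 - 1*0 = 47394*(1/4858) + 0 = 23697/2429 + 0 = 23697/2429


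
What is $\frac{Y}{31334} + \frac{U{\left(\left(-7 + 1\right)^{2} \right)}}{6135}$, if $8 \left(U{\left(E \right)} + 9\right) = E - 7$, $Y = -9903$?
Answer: $- \frac{243693301}{768936360} \approx -0.31692$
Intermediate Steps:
$U{\left(E \right)} = - \frac{79}{8} + \frac{E}{8}$ ($U{\left(E \right)} = -9 + \frac{E - 7}{8} = -9 + \frac{-7 + E}{8} = -9 + \left(- \frac{7}{8} + \frac{E}{8}\right) = - \frac{79}{8} + \frac{E}{8}$)
$\frac{Y}{31334} + \frac{U{\left(\left(-7 + 1\right)^{2} \right)}}{6135} = - \frac{9903}{31334} + \frac{- \frac{79}{8} + \frac{\left(-7 + 1\right)^{2}}{8}}{6135} = \left(-9903\right) \frac{1}{31334} + \left(- \frac{79}{8} + \frac{\left(-6\right)^{2}}{8}\right) \frac{1}{6135} = - \frac{9903}{31334} + \left(- \frac{79}{8} + \frac{1}{8} \cdot 36\right) \frac{1}{6135} = - \frac{9903}{31334} + \left(- \frac{79}{8} + \frac{9}{2}\right) \frac{1}{6135} = - \frac{9903}{31334} - \frac{43}{49080} = - \frac{243693301}{768936360}$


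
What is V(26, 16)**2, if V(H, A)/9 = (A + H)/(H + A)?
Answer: 81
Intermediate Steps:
V(H, A) = 9 (V(H, A) = 9*((A + H)/(H + A)) = 9*((A + H)/(A + H)) = 9*1 = 9)
V(26, 16)**2 = 9**2 = 81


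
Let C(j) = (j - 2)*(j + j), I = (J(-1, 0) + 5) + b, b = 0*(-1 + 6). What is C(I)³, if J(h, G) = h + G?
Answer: 4096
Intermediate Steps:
J(h, G) = G + h
b = 0 (b = 0*5 = 0)
I = 4 (I = ((0 - 1) + 5) + 0 = (-1 + 5) + 0 = 4 + 0 = 4)
C(j) = 2*j*(-2 + j) (C(j) = (-2 + j)*(2*j) = 2*j*(-2 + j))
C(I)³ = (2*4*(-2 + 4))³ = (2*4*2)³ = 16³ = 4096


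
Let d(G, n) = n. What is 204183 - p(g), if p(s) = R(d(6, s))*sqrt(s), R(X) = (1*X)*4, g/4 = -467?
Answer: 204183 + 14944*I*sqrt(467) ≈ 2.0418e+5 + 3.2294e+5*I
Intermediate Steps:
g = -1868 (g = 4*(-467) = -1868)
R(X) = 4*X (R(X) = X*4 = 4*X)
p(s) = 4*s**(3/2) (p(s) = (4*s)*sqrt(s) = 4*s**(3/2))
204183 - p(g) = 204183 - 4*(-1868)**(3/2) = 204183 - 4*(-3736*I*sqrt(467)) = 204183 - (-14944)*I*sqrt(467) = 204183 + 14944*I*sqrt(467)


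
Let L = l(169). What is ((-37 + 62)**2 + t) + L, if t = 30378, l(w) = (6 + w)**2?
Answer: 61628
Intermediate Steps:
L = 30625 (L = (6 + 169)**2 = 175**2 = 30625)
((-37 + 62)**2 + t) + L = ((-37 + 62)**2 + 30378) + 30625 = (25**2 + 30378) + 30625 = (625 + 30378) + 30625 = 31003 + 30625 = 61628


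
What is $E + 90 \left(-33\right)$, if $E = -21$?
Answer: $-2991$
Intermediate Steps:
$E + 90 \left(-33\right) = -21 + 90 \left(-33\right) = -21 - 2970 = -2991$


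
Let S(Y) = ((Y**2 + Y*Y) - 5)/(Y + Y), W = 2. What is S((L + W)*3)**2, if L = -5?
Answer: 24649/324 ≈ 76.077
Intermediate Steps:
S(Y) = (-5 + 2*Y**2)/(2*Y) (S(Y) = ((Y**2 + Y**2) - 5)/((2*Y)) = (1/(2*Y))*(2*Y**2 - 5) = (1/(2*Y))*(-5 + 2*Y**2) = (-5 + 2*Y**2)/(2*Y))
S((L + W)*3)**2 = ((-5 + 2)*3 - 5*1/(3*(-5 + 2))/2)**2 = (-3*3 - 5/(2*((-3*3))))**2 = (-9 - 5/2/(-9))**2 = (-9 - 5/2*(-1/9))**2 = (-9 + 5/18)**2 = (-157/18)**2 = 24649/324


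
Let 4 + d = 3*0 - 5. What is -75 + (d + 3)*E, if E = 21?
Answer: -201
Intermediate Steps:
d = -9 (d = -4 + (3*0 - 5) = -4 + (0 - 5) = -4 - 5 = -9)
-75 + (d + 3)*E = -75 + (-9 + 3)*21 = -75 - 6*21 = -75 - 126 = -201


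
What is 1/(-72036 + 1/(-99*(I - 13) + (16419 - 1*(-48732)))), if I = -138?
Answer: -80100/5770083599 ≈ -1.3882e-5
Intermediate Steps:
1/(-72036 + 1/(-99*(I - 13) + (16419 - 1*(-48732)))) = 1/(-72036 + 1/(-99*(-138 - 13) + (16419 - 1*(-48732)))) = 1/(-72036 + 1/(-99*(-151) + (16419 + 48732))) = 1/(-72036 + 1/(14949 + 65151)) = 1/(-72036 + 1/80100) = 1/(-5770083599/80100) = -80100/5770083599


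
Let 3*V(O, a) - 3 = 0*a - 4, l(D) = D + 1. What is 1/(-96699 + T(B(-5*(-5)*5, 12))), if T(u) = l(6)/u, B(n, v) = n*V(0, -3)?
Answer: -125/12087396 ≈ -1.0341e-5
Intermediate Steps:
l(D) = 1 + D
V(O, a) = -1/3 (V(O, a) = 1 + (0*a - 4)/3 = 1 + (0 - 4)/3 = 1 + (1/3)*(-4) = 1 - 4/3 = -1/3)
B(n, v) = -n/3 (B(n, v) = n*(-1/3) = -n/3)
T(u) = 7/u (T(u) = (1 + 6)/u = 7/u)
1/(-96699 + T(B(-5*(-5)*5, 12))) = 1/(-96699 + 7/((-(-5*(-5))*5/3))) = 1/(-96699 + 7/((-25*5/3))) = 1/(-96699 + 7/((-1/3*125))) = 1/(-96699 + 7/(-125/3)) = 1/(-96699 + 7*(-3/125)) = 1/(-96699 - 21/125) = 1/(-12087396/125) = -125/12087396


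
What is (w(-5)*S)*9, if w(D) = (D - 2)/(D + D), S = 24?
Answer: 756/5 ≈ 151.20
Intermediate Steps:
w(D) = (-2 + D)/(2*D) (w(D) = (-2 + D)/((2*D)) = (-2 + D)*(1/(2*D)) = (-2 + D)/(2*D))
(w(-5)*S)*9 = (((½)*(-2 - 5)/(-5))*24)*9 = (((½)*(-⅕)*(-7))*24)*9 = ((7/10)*24)*9 = (84/5)*9 = 756/5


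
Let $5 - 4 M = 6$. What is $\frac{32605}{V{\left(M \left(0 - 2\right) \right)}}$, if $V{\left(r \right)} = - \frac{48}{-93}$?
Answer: $\frac{1010755}{16} \approx 63172.0$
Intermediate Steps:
$M = - \frac{1}{4}$ ($M = \frac{5}{4} - \frac{3}{2} = - \frac{1}{4} \approx -0.25$)
$V{\left(r \right)} = \frac{16}{31}$ ($V{\left(r \right)} = \left(-48\right) \left(- \frac{1}{93}\right) = \frac{16}{31}$)
$\frac{32605}{V{\left(M \left(0 - 2\right) \right)}} = \frac{32605}{\frac{16}{31}} = 32605 \cdot \frac{31}{16} = \frac{1010755}{16}$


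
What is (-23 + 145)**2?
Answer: 14884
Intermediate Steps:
(-23 + 145)**2 = 122**2 = 14884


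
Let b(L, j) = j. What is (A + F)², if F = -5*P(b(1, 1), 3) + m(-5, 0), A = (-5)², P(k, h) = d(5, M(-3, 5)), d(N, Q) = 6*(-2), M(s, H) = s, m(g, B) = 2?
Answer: 7569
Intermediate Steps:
d(N, Q) = -12
P(k, h) = -12
A = 25
F = 62 (F = -5*(-12) + 2 = 60 + 2 = 62)
(A + F)² = (25 + 62)² = 87² = 7569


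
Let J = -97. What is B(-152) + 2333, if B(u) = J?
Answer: 2236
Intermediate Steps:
B(u) = -97
B(-152) + 2333 = -97 + 2333 = 2236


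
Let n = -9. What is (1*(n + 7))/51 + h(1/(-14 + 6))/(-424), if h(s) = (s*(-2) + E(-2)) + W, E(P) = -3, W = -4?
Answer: -2015/86496 ≈ -0.023296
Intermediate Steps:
h(s) = -7 - 2*s (h(s) = (s*(-2) - 3) - 4 = (-2*s - 3) - 4 = (-3 - 2*s) - 4 = -7 - 2*s)
(1*(n + 7))/51 + h(1/(-14 + 6))/(-424) = (1*(-9 + 7))/51 + (-7 - 2/(-14 + 6))/(-424) = (1*(-2))*(1/51) + (-7 - 2/(-8))*(-1/424) = -2*1/51 + (-7 - 2*(-⅛))*(-1/424) = -2/51 + (-7 + ¼)*(-1/424) = -2/51 - 27/4*(-1/424) = -2/51 + 27/1696 = -2015/86496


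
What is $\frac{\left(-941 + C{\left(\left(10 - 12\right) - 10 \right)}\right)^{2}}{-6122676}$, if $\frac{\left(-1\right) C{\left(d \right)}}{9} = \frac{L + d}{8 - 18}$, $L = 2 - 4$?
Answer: $- \frac{5683456}{38266725} \approx -0.14852$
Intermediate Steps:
$L = -2$
$C{\left(d \right)} = - \frac{9}{5} + \frac{9 d}{10}$ ($C{\left(d \right)} = - 9 \frac{-2 + d}{8 - 18} = - 9 \frac{-2 + d}{-10} = - 9 \left(-2 + d\right) \left(- \frac{1}{10}\right) = - 9 \left(\frac{1}{5} - \frac{d}{10}\right) = - \frac{9}{5} + \frac{9 d}{10}$)
$\frac{\left(-941 + C{\left(\left(10 - 12\right) - 10 \right)}\right)^{2}}{-6122676} = \frac{\left(-941 + \left(- \frac{9}{5} + \frac{9 \left(\left(10 - 12\right) - 10\right)}{10}\right)\right)^{2}}{-6122676} = \left(-941 + \left(- \frac{9}{5} + \frac{9 \left(-2 - 10\right)}{10}\right)\right)^{2} \left(- \frac{1}{6122676}\right) = \left(-941 + \left(- \frac{9}{5} + \frac{9}{10} \left(-12\right)\right)\right)^{2} \left(- \frac{1}{6122676}\right) = \left(-941 - \frac{63}{5}\right)^{2} \left(- \frac{1}{6122676}\right) = \left(- \frac{4768}{5}\right)^{2} \left(- \frac{1}{6122676}\right) = \frac{22733824}{25} \left(- \frac{1}{6122676}\right) = - \frac{5683456}{38266725}$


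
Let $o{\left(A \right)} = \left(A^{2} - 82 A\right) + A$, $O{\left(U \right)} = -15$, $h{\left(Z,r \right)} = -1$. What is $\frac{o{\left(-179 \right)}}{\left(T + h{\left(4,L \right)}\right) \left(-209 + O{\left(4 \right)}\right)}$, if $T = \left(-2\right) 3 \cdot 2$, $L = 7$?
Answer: $\frac{895}{56} \approx 15.982$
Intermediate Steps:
$o{\left(A \right)} = A^{2} - 81 A$
$T = -12$ ($T = \left(-6\right) 2 = -12$)
$\frac{o{\left(-179 \right)}}{\left(T + h{\left(4,L \right)}\right) \left(-209 + O{\left(4 \right)}\right)} = \frac{\left(-179\right) \left(-81 - 179\right)}{\left(-12 - 1\right) \left(-209 - 15\right)} = \frac{\left(-179\right) \left(-260\right)}{\left(-13\right) \left(-224\right)} = \frac{46540}{2912} = 46540 \cdot \frac{1}{2912} = \frac{895}{56}$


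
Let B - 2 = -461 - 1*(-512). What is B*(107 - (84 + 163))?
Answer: -7420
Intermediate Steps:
B = 53 (B = 2 + (-461 - 1*(-512)) = 2 + (-461 + 512) = 2 + 51 = 53)
B*(107 - (84 + 163)) = 53*(107 - (84 + 163)) = 53*(107 - 1*247) = 53*(107 - 247) = 53*(-140) = -7420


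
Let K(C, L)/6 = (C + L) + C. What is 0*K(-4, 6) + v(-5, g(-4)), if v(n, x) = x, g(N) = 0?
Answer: 0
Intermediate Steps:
K(C, L) = 6*L + 12*C (K(C, L) = 6*((C + L) + C) = 6*(L + 2*C) = 6*L + 12*C)
0*K(-4, 6) + v(-5, g(-4)) = 0*(6*6 + 12*(-4)) + 0 = 0*(36 - 48) + 0 = 0*(-12) + 0 = 0 + 0 = 0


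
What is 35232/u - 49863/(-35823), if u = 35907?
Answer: 339171853/142921829 ≈ 2.3731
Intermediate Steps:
35232/u - 49863/(-35823) = 35232/35907 - 49863/(-35823) = 35232*(1/35907) - 49863*(-1/35823) = 11744/11969 + 16621/11941 = 339171853/142921829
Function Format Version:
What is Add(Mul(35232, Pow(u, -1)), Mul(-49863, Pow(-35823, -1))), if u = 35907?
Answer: Rational(339171853, 142921829) ≈ 2.3731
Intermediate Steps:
Add(Mul(35232, Pow(u, -1)), Mul(-49863, Pow(-35823, -1))) = Add(Mul(35232, Pow(35907, -1)), Mul(-49863, Pow(-35823, -1))) = Add(Mul(35232, Rational(1, 35907)), Mul(-49863, Rational(-1, 35823))) = Add(Rational(11744, 11969), Rational(16621, 11941)) = Rational(339171853, 142921829)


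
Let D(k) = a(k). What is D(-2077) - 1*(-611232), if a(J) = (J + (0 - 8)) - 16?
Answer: 609131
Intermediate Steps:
a(J) = -24 + J (a(J) = (J - 8) - 16 = (-8 + J) - 16 = -24 + J)
D(k) = -24 + k
D(-2077) - 1*(-611232) = (-24 - 2077) - 1*(-611232) = -2101 + 611232 = 609131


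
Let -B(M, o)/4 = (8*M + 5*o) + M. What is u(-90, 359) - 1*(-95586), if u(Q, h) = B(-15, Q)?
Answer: 97926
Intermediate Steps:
B(M, o) = -36*M - 20*o (B(M, o) = -4*((8*M + 5*o) + M) = -4*((5*o + 8*M) + M) = -4*(5*o + 9*M) = -36*M - 20*o)
u(Q, h) = 540 - 20*Q (u(Q, h) = -36*(-15) - 20*Q = 540 - 20*Q)
u(-90, 359) - 1*(-95586) = (540 - 20*(-90)) - 1*(-95586) = (540 + 1800) + 95586 = 2340 + 95586 = 97926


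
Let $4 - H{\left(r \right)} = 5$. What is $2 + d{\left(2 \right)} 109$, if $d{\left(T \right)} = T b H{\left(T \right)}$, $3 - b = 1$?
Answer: $-434$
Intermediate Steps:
$b = 2$ ($b = 3 - 1 = 2$)
$H{\left(r \right)} = -1$ ($H{\left(r \right)} = 4 - 5 = -1$)
$d{\left(T \right)} = - 2 T$ ($d{\left(T \right)} = T 2 \left(-1\right) = 2 T \left(-1\right) = - 2 T$)
$2 + d{\left(2 \right)} 109 = 2 + \left(-2\right) 2 \cdot 109 = 2 - 436 = -434$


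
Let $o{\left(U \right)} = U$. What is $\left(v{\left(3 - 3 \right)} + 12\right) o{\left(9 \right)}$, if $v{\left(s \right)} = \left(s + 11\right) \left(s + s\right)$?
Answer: $108$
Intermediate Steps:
$v{\left(s \right)} = 2 s \left(11 + s\right)$ ($v{\left(s \right)} = \left(11 + s\right) 2 s = 2 s \left(11 + s\right)$)
$\left(v{\left(3 - 3 \right)} + 12\right) o{\left(9 \right)} = \left(2 \left(3 - 3\right) \left(11 + \left(3 - 3\right)\right) + 12\right) 9 = \left(2 \cdot 0 \left(11 + 0\right) + 12\right) 9 = \left(2 \cdot 0 \cdot 11 + 12\right) 9 = \left(0 + 12\right) 9 = 12 \cdot 9 = 108$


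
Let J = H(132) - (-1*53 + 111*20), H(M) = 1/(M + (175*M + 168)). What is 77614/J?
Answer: -1816167600/50707799 ≈ -35.816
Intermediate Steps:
H(M) = 1/(168 + 176*M) (H(M) = 1/(M + (168 + 175*M)) = 1/(168 + 176*M))
J = -50707799/23400 (J = 1/(8*(21 + 22*132)) - (-1*53 + 111*20) = 1/(8*(21 + 2904)) - (-53 + 2220) = (⅛)/2925 - 1*2167 = (⅛)*(1/2925) - 2167 = 1/23400 - 2167 = -50707799/23400 ≈ -2167.0)
77614/J = 77614/(-50707799/23400) = 77614*(-23400/50707799) = -1816167600/50707799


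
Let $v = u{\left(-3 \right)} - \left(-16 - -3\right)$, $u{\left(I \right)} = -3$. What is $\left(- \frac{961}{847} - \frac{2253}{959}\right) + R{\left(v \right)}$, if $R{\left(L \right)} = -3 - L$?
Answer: $- \frac{1912777}{116039} \approx -16.484$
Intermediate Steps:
$v = 10$ ($v = -3 - \left(-16 - -3\right) = -3 - \left(-16 + 3\right) = -3 - -13 = -3 + 13 = 10$)
$\left(- \frac{961}{847} - \frac{2253}{959}\right) + R{\left(v \right)} = \left(- \frac{961}{847} - \frac{2253}{959}\right) - 13 = - \frac{404270}{116039} - 13 = - \frac{1912777}{116039}$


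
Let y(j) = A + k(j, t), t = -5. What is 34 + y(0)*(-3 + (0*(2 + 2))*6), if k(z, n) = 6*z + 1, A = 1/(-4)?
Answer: 127/4 ≈ 31.750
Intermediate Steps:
A = -¼ ≈ -0.25000
k(z, n) = 1 + 6*z
y(j) = ¾ + 6*j (y(j) = -¼ + (1 + 6*j) = ¾ + 6*j)
34 + y(0)*(-3 + (0*(2 + 2))*6) = 34 + (¾ + 6*0)*(-3 + (0*(2 + 2))*6) = 34 + (¾ + 0)*(-3 + (0*4)*6) = 34 + 3*(-3 + 0*6)/4 = 34 + 3*(-3 + 0)/4 = 34 + (¾)*(-3) = 34 - 9/4 = 127/4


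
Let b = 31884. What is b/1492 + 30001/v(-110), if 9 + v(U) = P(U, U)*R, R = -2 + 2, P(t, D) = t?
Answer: -11118634/3357 ≈ -3312.1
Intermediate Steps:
R = 0
v(U) = -9 (v(U) = -9 + U*0 = -9 + 0 = -9)
b/1492 + 30001/v(-110) = 31884/1492 + 30001/(-9) = 31884*(1/1492) + 30001*(-⅑) = 7971/373 - 30001/9 = -11118634/3357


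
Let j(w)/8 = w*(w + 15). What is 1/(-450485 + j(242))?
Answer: 1/47067 ≈ 2.1246e-5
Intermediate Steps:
j(w) = 8*w*(15 + w) (j(w) = 8*(w*(w + 15)) = 8*(w*(15 + w)) = 8*w*(15 + w))
1/(-450485 + j(242)) = 1/(-450485 + 8*242*(15 + 242)) = 1/(-450485 + 8*242*257) = 1/(-450485 + 497552) = 1/47067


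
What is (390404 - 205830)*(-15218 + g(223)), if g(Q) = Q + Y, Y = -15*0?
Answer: -2767687130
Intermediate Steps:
Y = 0
g(Q) = Q (g(Q) = Q + 0 = Q)
(390404 - 205830)*(-15218 + g(223)) = (390404 - 205830)*(-15218 + 223) = 184574*(-14995) = -2767687130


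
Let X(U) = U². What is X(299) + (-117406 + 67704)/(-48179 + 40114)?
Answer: 721068767/8065 ≈ 89407.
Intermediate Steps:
X(299) + (-117406 + 67704)/(-48179 + 40114) = 299² + (-117406 + 67704)/(-48179 + 40114) = 89401 - 49702/(-8065) = 89401 - 49702*(-1/8065) = 89401 + 49702/8065 = 721068767/8065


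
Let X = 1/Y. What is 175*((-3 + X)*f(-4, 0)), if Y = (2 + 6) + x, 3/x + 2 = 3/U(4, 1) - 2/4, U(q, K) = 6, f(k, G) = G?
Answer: 0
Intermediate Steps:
x = -3/2 (x = 3/(-2 + (3/6 - 2/4)) = 3/(-2 + (3*(⅙) - 2*¼)) = 3/(-2 + (½ - ½)) = 3/(-2 + 0) = 3/(-2) = 3*(-½) = -3/2 ≈ -1.5000)
Y = 13/2 (Y = (2 + 6) - 3/2 = 8 - 3/2 = 13/2 ≈ 6.5000)
X = 2/13 (X = 1/(13/2) = 2/13 ≈ 0.15385)
175*((-3 + X)*f(-4, 0)) = 175*((-3 + 2/13)*0) = 175*(-37/13*0) = 175*0 = 0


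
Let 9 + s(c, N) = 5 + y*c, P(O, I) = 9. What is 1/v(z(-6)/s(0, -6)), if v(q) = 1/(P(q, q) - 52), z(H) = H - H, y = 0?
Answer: -43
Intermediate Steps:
s(c, N) = -4 (s(c, N) = -9 + (5 + 0*c) = -9 + (5 + 0) = -9 + 5 = -4)
z(H) = 0
v(q) = -1/43 (v(q) = 1/(9 - 52) = 1/(-43) = -1/43)
1/v(z(-6)/s(0, -6)) = 1/(-1/43) = -43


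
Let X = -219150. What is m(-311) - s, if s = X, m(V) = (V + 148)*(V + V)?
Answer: 320536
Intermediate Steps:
m(V) = 2*V*(148 + V) (m(V) = (148 + V)*(2*V) = 2*V*(148 + V))
s = -219150
m(-311) - s = 2*(-311)*(148 - 311) - 1*(-219150) = 2*(-311)*(-163) + 219150 = 101386 + 219150 = 320536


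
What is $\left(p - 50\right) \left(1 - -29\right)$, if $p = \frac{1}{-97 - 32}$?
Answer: $- \frac{64510}{43} \approx -1500.2$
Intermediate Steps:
$p = - \frac{1}{129}$ ($p = \frac{1}{-129} = - \frac{1}{129} \approx -0.0077519$)
$\left(p - 50\right) \left(1 - -29\right) = \left(- \frac{1}{129} - 50\right) \left(1 - -29\right) = - \frac{6451 \left(1 + 29\right)}{129} = \left(- \frac{6451}{129}\right) 30 = - \frac{64510}{43}$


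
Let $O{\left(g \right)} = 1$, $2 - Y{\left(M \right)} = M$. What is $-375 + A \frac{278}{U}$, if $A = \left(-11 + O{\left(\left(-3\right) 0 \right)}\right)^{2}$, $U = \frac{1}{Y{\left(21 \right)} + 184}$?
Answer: $4586625$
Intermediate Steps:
$Y{\left(M \right)} = 2 - M$
$U = \frac{1}{165}$ ($U = \frac{1}{\left(2 - 21\right) + 184} = \frac{1}{-19 + 184} = \frac{1}{165} \approx 0.0060606$)
$A = 100$ ($A = \left(-11 + 1\right)^{2} = \left(-10\right)^{2} = 100$)
$-375 + A \frac{278}{U} = -375 + 100 \cdot 278 \frac{1}{\frac{1}{165}} = -375 + 100 \cdot 278 \cdot 165 = -375 + 100 \cdot 45870 = -375 + 4587000 = 4586625$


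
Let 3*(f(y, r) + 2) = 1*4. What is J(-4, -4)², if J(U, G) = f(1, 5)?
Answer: 4/9 ≈ 0.44444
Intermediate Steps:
f(y, r) = -⅔ (f(y, r) = -2 + (1*4)/3 = -2 + (⅓)*4 = -2 + 4/3 = -⅔)
J(U, G) = -⅔
J(-4, -4)² = (-⅔)² = 4/9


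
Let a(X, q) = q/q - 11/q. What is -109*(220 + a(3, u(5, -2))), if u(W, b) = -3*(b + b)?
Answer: -287869/12 ≈ -23989.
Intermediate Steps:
u(W, b) = -6*b
a(X, q) = 1 - 11/q
-109*(220 + a(3, u(5, -2))) = -109*(220 + (-11 - 6*(-2))/((-6*(-2)))) = -109*(220 + (-11 + 12)/12) = -109*(220 + (1/12)*1) = -109*(220 + 1/12) = -109*2641/12 = -287869/12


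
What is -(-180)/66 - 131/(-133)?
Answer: 5431/1463 ≈ 3.7122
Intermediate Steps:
-(-180)/66 - 131/(-133) = -(-180)/66 - 131*(-1/133) = -9*(-10/33) + 131/133 = 30/11 + 131/133 = 5431/1463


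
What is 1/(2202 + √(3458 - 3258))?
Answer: 1101/2424302 - 5*√2/2424302 ≈ 0.00045123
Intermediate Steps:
1/(2202 + √(3458 - 3258)) = 1/(2202 + √200) = 1/(2202 + 10*√2)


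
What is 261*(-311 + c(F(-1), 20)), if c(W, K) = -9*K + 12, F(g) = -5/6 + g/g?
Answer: -125019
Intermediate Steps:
F(g) = ⅙ (F(g) = -5*⅙ + 1 = -⅚ + 1 = ⅙)
c(W, K) = 12 - 9*K
261*(-311 + c(F(-1), 20)) = 261*(-311 + (12 - 9*20)) = 261*(-311 + (12 - 180)) = 261*(-311 - 168) = 261*(-479) = -125019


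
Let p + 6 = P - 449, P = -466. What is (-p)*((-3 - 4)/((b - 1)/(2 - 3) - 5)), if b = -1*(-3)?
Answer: 921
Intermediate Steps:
p = -921 (p = -6 + (-466 - 449) = -6 - 915 = -921)
b = 3
(-p)*((-3 - 4)/((b - 1)/(2 - 3) - 5)) = (-1*(-921))*((-3 - 4)/((3 - 1)/(2 - 3) - 5)) = 921*(-7/(2/(-1) - 5)) = 921*(-7/(2*(-1) - 5)) = 921*(-7/(-2 - 5)) = 921*(-7/(-7)) = 921*(-7*(-⅐)) = 921*1 = 921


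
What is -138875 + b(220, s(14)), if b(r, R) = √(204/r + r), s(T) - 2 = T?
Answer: -138875 + √668305/55 ≈ -1.3886e+5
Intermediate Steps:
s(T) = 2 + T
b(r, R) = √(r + 204/r)
-138875 + b(220, s(14)) = -138875 + √(220 + 204/220) = -138875 + √(220 + 204*(1/220)) = -138875 + √(220 + 51/55) = -138875 + √(12151/55) = -138875 + √668305/55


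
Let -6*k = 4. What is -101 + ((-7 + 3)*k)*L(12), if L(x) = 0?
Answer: -101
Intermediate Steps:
k = -⅔ (k = -⅙*4 = -⅔ ≈ -0.66667)
-101 + ((-7 + 3)*k)*L(12) = -101 + ((-7 + 3)*(-⅔))*0 = -101 - 4*(-⅔)*0 = -101 + (8/3)*0 = -101 + 0 = -101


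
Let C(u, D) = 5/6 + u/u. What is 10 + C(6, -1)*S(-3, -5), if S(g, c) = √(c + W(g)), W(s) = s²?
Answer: 41/3 ≈ 13.667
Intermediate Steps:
C(u, D) = 11/6 (C(u, D) = 5*(⅙) + 1 = ⅚ + 1 = 11/6)
S(g, c) = √(c + g²)
10 + C(6, -1)*S(-3, -5) = 10 + 11*√(-5 + (-3)²)/6 = 10 + 11*√(-5 + 9)/6 = 10 + 11*√4/6 = 10 + (11/6)*2 = 10 + 11/3 = 41/3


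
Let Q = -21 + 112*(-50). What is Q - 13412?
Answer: -19033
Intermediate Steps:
Q = -5621 (Q = -21 - 5600 = -5621)
Q - 13412 = -5621 - 13412 = -19033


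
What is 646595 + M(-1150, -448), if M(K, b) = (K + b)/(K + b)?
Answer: 646596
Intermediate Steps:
M(K, b) = 1
646595 + M(-1150, -448) = 646595 + 1 = 646596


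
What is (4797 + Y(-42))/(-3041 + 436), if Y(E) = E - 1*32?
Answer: -4723/2605 ≈ -1.8131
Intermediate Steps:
Y(E) = -32 + E (Y(E) = E - 32 = -32 + E)
(4797 + Y(-42))/(-3041 + 436) = (4797 + (-32 - 42))/(-3041 + 436) = (4797 - 74)/(-2605) = 4723*(-1/2605) = -4723/2605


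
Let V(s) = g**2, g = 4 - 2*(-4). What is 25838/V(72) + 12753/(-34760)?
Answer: 28009139/156420 ≈ 179.06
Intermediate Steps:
g = 12 (g = 4 + 8 = 12)
V(s) = 144 (V(s) = 12**2 = 144)
25838/V(72) + 12753/(-34760) = 25838/144 + 12753/(-34760) = 25838*(1/144) + 12753*(-1/34760) = 12919/72 - 12753/34760 = 28009139/156420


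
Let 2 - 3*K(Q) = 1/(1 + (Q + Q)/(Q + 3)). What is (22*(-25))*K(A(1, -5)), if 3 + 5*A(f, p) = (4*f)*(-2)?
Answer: -11000/27 ≈ -407.41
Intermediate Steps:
A(f, p) = -⅗ - 8*f/5 (A(f, p) = -⅗ + ((4*f)*(-2))/5 = -⅗ + (-8*f)/5 = -⅗ - 8*f/5)
K(Q) = ⅔ - 1/(3*(1 + 2*Q/(3 + Q))) (K(Q) = ⅔ - 1/(3*(1 + (Q + Q)/(Q + 3))) = ⅔ - 1/(3*(1 + (2*Q)/(3 + Q))) = ⅔ - 1/(3*(1 + 2*Q/(3 + Q))))
(22*(-25))*K(A(1, -5)) = (22*(-25))*((3 + 5*(-⅗ - 8/5*1))/(9*(1 + (-⅗ - 8/5*1)))) = -550*(3 + 5*(-⅗ - 8/5))/(9*(1 + (-⅗ - 8/5))) = -550*(3 + 5*(-11/5))/(9*(1 - 11/5)) = -550*(3 - 11)/(9*(-6/5)) = -550*(-5)*(-8)/(9*6) = -550*20/27 = -11000/27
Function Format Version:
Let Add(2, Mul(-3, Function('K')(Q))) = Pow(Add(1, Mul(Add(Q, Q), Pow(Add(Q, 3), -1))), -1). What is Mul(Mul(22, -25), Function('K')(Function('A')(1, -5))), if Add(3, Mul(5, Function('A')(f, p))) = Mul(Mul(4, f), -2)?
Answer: Rational(-11000, 27) ≈ -407.41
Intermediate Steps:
Function('A')(f, p) = Add(Rational(-3, 5), Mul(Rational(-8, 5), f)) (Function('A')(f, p) = Add(Rational(-3, 5), Mul(Rational(1, 5), Mul(Mul(4, f), -2))) = Add(Rational(-3, 5), Mul(Rational(1, 5), Mul(-8, f))) = Add(Rational(-3, 5), Mul(Rational(-8, 5), f)))
Function('K')(Q) = Add(Rational(2, 3), Mul(Rational(-1, 3), Pow(Add(1, Mul(2, Q, Pow(Add(3, Q), -1))), -1))) (Function('K')(Q) = Add(Rational(2, 3), Mul(Rational(-1, 3), Pow(Add(1, Mul(Add(Q, Q), Pow(Add(Q, 3), -1))), -1))) = Add(Rational(2, 3), Mul(Rational(-1, 3), Pow(Add(1, Mul(Mul(2, Q), Pow(Add(3, Q), -1))), -1))) = Add(Rational(2, 3), Mul(Rational(-1, 3), Pow(Add(1, Mul(2, Q, Pow(Add(3, Q), -1))), -1))))
Mul(Mul(22, -25), Function('K')(Function('A')(1, -5))) = Mul(Mul(22, -25), Mul(Rational(1, 9), Pow(Add(1, Add(Rational(-3, 5), Mul(Rational(-8, 5), 1))), -1), Add(3, Mul(5, Add(Rational(-3, 5), Mul(Rational(-8, 5), 1)))))) = Mul(-550, Mul(Rational(1, 9), Pow(Add(1, Add(Rational(-3, 5), Rational(-8, 5))), -1), Add(3, Mul(5, Add(Rational(-3, 5), Rational(-8, 5)))))) = Mul(-550, Mul(Rational(1, 9), Pow(Add(1, Rational(-11, 5)), -1), Add(3, Mul(5, Rational(-11, 5))))) = Mul(-550, Mul(Rational(1, 9), Pow(Rational(-6, 5), -1), Add(3, -11))) = Mul(-550, Mul(Rational(1, 9), Rational(-5, 6), -8)) = Mul(-550, Rational(20, 27)) = Rational(-11000, 27)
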